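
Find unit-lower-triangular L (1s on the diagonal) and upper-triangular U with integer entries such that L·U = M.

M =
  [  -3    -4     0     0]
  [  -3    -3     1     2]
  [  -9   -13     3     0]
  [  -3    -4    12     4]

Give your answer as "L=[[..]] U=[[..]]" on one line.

  r1 -= 1·r0 → [0,1,1,2]
  r2 -= 3·r0 → [0,-1,3,0]
  r3 -= 1·r0 → [0,0,12,4]
  r2 -= -1·r1 → [0,0,4,2]
  r3 -= 0·r1 → [0,0,12,4]
  r3 -= 3·r2 → [0,0,0,-2]

L=[[1,0,0,0],[1,1,0,0],[3,-1,1,0],[1,0,3,1]] U=[[-3,-4,0,0],[0,1,1,2],[0,0,4,2],[0,0,0,-2]]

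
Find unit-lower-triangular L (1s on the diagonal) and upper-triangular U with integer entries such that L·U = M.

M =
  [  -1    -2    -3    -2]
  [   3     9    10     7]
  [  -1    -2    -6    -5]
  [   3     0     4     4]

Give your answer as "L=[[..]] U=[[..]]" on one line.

L=[[1,0,0,0],[-3,1,0,0],[1,0,1,0],[-3,-2,1,1]] U=[[-1,-2,-3,-2],[0,3,1,1],[0,0,-3,-3],[0,0,0,3]]

  R1 -= -3·R0 → [0,3,1,1]
  R2 -= 1·R0 → [0,0,-3,-3]
  R3 -= -3·R0 → [0,-6,-5,-2]
  R2 -= 0·R1 → [0,0,-3,-3]
  R3 -= -2·R1 → [0,0,-3,0]
  R3 -= 1·R2 → [0,0,0,3]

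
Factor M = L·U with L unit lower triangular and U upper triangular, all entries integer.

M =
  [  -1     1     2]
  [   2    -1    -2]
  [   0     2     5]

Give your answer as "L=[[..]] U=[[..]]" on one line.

  row1 -= -2·row0 → [0,1,2]
  row2 -= 0·row0 → [0,2,5]
  row2 -= 2·row1 → [0,0,1]

L=[[1,0,0],[-2,1,0],[0,2,1]] U=[[-1,1,2],[0,1,2],[0,0,1]]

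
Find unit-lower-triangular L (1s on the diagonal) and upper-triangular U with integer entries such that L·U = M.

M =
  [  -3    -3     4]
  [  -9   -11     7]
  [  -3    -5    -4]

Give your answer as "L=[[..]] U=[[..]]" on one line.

  R1 -= 3·R0 → [0,-2,-5]
  R2 -= 1·R0 → [0,-2,-8]
  R2 -= 1·R1 → [0,0,-3]

L=[[1,0,0],[3,1,0],[1,1,1]] U=[[-3,-3,4],[0,-2,-5],[0,0,-3]]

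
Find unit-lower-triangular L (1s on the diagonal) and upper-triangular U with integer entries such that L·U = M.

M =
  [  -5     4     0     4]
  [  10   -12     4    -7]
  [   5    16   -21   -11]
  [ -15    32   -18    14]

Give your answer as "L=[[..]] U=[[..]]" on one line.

  r1 -= -2·r0 → [0,-4,4,1]
  r2 -= -1·r0 → [0,20,-21,-7]
  r3 -= 3·r0 → [0,20,-18,2]
  r2 -= -5·r1 → [0,0,-1,-2]
  r3 -= -5·r1 → [0,0,2,7]
  r3 -= -2·r2 → [0,0,0,3]

L=[[1,0,0,0],[-2,1,0,0],[-1,-5,1,0],[3,-5,-2,1]] U=[[-5,4,0,4],[0,-4,4,1],[0,0,-1,-2],[0,0,0,3]]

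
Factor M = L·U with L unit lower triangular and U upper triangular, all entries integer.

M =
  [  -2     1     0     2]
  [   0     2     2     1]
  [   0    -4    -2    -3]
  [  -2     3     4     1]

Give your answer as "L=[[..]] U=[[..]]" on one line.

  r1 -= 0·r0 → [0,2,2,1]
  r2 -= 0·r0 → [0,-4,-2,-3]
  r3 -= 1·r0 → [0,2,4,-1]
  r2 -= -2·r1 → [0,0,2,-1]
  r3 -= 1·r1 → [0,0,2,-2]
  r3 -= 1·r2 → [0,0,0,-1]

L=[[1,0,0,0],[0,1,0,0],[0,-2,1,0],[1,1,1,1]] U=[[-2,1,0,2],[0,2,2,1],[0,0,2,-1],[0,0,0,-1]]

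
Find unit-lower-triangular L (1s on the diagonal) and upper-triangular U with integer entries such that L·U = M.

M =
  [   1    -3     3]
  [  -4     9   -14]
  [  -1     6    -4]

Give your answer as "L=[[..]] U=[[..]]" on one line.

  R1 -= -4·R0 → [0,-3,-2]
  R2 -= -1·R0 → [0,3,-1]
  R2 -= -1·R1 → [0,0,-3]

L=[[1,0,0],[-4,1,0],[-1,-1,1]] U=[[1,-3,3],[0,-3,-2],[0,0,-3]]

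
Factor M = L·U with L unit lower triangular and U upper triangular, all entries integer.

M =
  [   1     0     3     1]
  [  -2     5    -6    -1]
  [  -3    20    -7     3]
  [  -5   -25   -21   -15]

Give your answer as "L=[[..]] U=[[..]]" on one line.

  R1 -= -2·R0 → [0,5,0,1]
  R2 -= -3·R0 → [0,20,2,6]
  R3 -= -5·R0 → [0,-25,-6,-10]
  R2 -= 4·R1 → [0,0,2,2]
  R3 -= -5·R1 → [0,0,-6,-5]
  R3 -= -3·R2 → [0,0,0,1]

L=[[1,0,0,0],[-2,1,0,0],[-3,4,1,0],[-5,-5,-3,1]] U=[[1,0,3,1],[0,5,0,1],[0,0,2,2],[0,0,0,1]]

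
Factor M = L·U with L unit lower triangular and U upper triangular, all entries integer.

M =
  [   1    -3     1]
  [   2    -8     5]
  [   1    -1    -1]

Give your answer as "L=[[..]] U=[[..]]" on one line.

  R1 -= 2·R0 → [0,-2,3]
  R2 -= 1·R0 → [0,2,-2]
  R2 -= -1·R1 → [0,0,1]

L=[[1,0,0],[2,1,0],[1,-1,1]] U=[[1,-3,1],[0,-2,3],[0,0,1]]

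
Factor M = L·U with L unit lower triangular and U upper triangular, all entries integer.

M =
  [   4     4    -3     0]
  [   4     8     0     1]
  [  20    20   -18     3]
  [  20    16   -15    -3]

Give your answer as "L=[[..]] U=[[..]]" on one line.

L=[[1,0,0,0],[1,1,0,0],[5,0,1,0],[5,-1,-1,1]] U=[[4,4,-3,0],[0,4,3,1],[0,0,-3,3],[0,0,0,1]]

  R1 -= 1·R0 → [0,4,3,1]
  R2 -= 5·R0 → [0,0,-3,3]
  R3 -= 5·R0 → [0,-4,0,-3]
  R2 -= 0·R1 → [0,0,-3,3]
  R3 -= -1·R1 → [0,0,3,-2]
  R3 -= -1·R2 → [0,0,0,1]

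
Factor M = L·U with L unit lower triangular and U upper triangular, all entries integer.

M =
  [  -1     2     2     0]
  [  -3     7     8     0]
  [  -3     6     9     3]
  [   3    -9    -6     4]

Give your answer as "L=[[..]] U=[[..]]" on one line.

  r1 -= 3·r0 → [0,1,2,0]
  r2 -= 3·r0 → [0,0,3,3]
  r3 -= -3·r0 → [0,-3,0,4]
  r2 -= 0·r1 → [0,0,3,3]
  r3 -= -3·r1 → [0,0,6,4]
  r3 -= 2·r2 → [0,0,0,-2]

L=[[1,0,0,0],[3,1,0,0],[3,0,1,0],[-3,-3,2,1]] U=[[-1,2,2,0],[0,1,2,0],[0,0,3,3],[0,0,0,-2]]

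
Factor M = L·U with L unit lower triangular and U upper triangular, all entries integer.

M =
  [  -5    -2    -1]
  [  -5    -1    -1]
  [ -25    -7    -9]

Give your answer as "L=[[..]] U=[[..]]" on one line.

  row1 -= 1·row0 → [0,1,0]
  row2 -= 5·row0 → [0,3,-4]
  row2 -= 3·row1 → [0,0,-4]

L=[[1,0,0],[1,1,0],[5,3,1]] U=[[-5,-2,-1],[0,1,0],[0,0,-4]]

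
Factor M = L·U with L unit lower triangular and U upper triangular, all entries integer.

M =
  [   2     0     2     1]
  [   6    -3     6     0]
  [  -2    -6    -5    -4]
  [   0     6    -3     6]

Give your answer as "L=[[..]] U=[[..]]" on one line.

  R1 -= 3·R0 → [0,-3,0,-3]
  R2 -= -1·R0 → [0,-6,-3,-3]
  R3 -= 0·R0 → [0,6,-3,6]
  R2 -= 2·R1 → [0,0,-3,3]
  R3 -= -2·R1 → [0,0,-3,0]
  R3 -= 1·R2 → [0,0,0,-3]

L=[[1,0,0,0],[3,1,0,0],[-1,2,1,0],[0,-2,1,1]] U=[[2,0,2,1],[0,-3,0,-3],[0,0,-3,3],[0,0,0,-3]]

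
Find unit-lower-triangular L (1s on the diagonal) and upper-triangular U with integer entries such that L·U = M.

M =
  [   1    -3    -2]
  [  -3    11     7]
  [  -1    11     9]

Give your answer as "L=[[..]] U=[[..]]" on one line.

L=[[1,0,0],[-3,1,0],[-1,4,1]] U=[[1,-3,-2],[0,2,1],[0,0,3]]

  row1 -= -3·row0 → [0,2,1]
  row2 -= -1·row0 → [0,8,7]
  row2 -= 4·row1 → [0,0,3]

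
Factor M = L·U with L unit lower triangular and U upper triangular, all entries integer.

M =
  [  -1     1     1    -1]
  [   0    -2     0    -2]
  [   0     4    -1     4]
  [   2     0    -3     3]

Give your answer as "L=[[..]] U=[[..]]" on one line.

L=[[1,0,0,0],[0,1,0,0],[0,-2,1,0],[-2,-1,1,1]] U=[[-1,1,1,-1],[0,-2,0,-2],[0,0,-1,0],[0,0,0,-1]]

  r1 -= 0·r0 → [0,-2,0,-2]
  r2 -= 0·r0 → [0,4,-1,4]
  r3 -= -2·r0 → [0,2,-1,1]
  r2 -= -2·r1 → [0,0,-1,0]
  r3 -= -1·r1 → [0,0,-1,-1]
  r3 -= 1·r2 → [0,0,0,-1]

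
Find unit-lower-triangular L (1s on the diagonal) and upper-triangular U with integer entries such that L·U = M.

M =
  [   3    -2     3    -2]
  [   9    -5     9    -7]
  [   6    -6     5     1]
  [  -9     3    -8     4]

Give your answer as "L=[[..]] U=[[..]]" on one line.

  R1 -= 3·R0 → [0,1,0,-1]
  R2 -= 2·R0 → [0,-2,-1,5]
  R3 -= -3·R0 → [0,-3,1,-2]
  R2 -= -2·R1 → [0,0,-1,3]
  R3 -= -3·R1 → [0,0,1,-5]
  R3 -= -1·R2 → [0,0,0,-2]

L=[[1,0,0,0],[3,1,0,0],[2,-2,1,0],[-3,-3,-1,1]] U=[[3,-2,3,-2],[0,1,0,-1],[0,0,-1,3],[0,0,0,-2]]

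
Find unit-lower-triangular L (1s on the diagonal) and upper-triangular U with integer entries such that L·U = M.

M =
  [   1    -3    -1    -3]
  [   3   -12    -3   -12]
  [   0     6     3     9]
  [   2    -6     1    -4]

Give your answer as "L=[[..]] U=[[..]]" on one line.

  r1 -= 3·r0 → [0,-3,0,-3]
  r2 -= 0·r0 → [0,6,3,9]
  r3 -= 2·r0 → [0,0,3,2]
  r2 -= -2·r1 → [0,0,3,3]
  r3 -= 0·r1 → [0,0,3,2]
  r3 -= 1·r2 → [0,0,0,-1]

L=[[1,0,0,0],[3,1,0,0],[0,-2,1,0],[2,0,1,1]] U=[[1,-3,-1,-3],[0,-3,0,-3],[0,0,3,3],[0,0,0,-1]]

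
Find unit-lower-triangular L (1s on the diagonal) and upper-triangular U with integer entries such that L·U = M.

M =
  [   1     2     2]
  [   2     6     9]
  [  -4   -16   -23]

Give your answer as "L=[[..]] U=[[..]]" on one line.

  r1 -= 2·r0 → [0,2,5]
  r2 -= -4·r0 → [0,-8,-15]
  r2 -= -4·r1 → [0,0,5]

L=[[1,0,0],[2,1,0],[-4,-4,1]] U=[[1,2,2],[0,2,5],[0,0,5]]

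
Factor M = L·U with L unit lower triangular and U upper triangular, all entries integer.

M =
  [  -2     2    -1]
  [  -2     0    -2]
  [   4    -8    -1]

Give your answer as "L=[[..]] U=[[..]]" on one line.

  R1 -= 1·R0 → [0,-2,-1]
  R2 -= -2·R0 → [0,-4,-3]
  R2 -= 2·R1 → [0,0,-1]

L=[[1,0,0],[1,1,0],[-2,2,1]] U=[[-2,2,-1],[0,-2,-1],[0,0,-1]]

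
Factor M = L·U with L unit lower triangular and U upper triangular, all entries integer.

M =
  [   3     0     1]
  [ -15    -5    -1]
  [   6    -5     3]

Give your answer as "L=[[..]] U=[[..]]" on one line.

  r1 -= -5·r0 → [0,-5,4]
  r2 -= 2·r0 → [0,-5,1]
  r2 -= 1·r1 → [0,0,-3]

L=[[1,0,0],[-5,1,0],[2,1,1]] U=[[3,0,1],[0,-5,4],[0,0,-3]]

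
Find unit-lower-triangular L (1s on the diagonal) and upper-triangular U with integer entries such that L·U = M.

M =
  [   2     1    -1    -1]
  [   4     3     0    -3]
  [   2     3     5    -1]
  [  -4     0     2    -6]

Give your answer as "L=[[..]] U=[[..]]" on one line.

  row1 -= 2·row0 → [0,1,2,-1]
  row2 -= 1·row0 → [0,2,6,0]
  row3 -= -2·row0 → [0,2,0,-8]
  row2 -= 2·row1 → [0,0,2,2]
  row3 -= 2·row1 → [0,0,-4,-6]
  row3 -= -2·row2 → [0,0,0,-2]

L=[[1,0,0,0],[2,1,0,0],[1,2,1,0],[-2,2,-2,1]] U=[[2,1,-1,-1],[0,1,2,-1],[0,0,2,2],[0,0,0,-2]]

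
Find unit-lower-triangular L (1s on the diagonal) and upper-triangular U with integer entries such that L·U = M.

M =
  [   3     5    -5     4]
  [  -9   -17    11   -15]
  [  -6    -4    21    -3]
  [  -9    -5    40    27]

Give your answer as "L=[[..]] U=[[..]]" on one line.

L=[[1,0,0,0],[-3,1,0,0],[-2,-3,1,0],[-3,-5,-5,1]] U=[[3,5,-5,4],[0,-2,-4,-3],[0,0,-1,-4],[0,0,0,4]]

  R1 -= -3·R0 → [0,-2,-4,-3]
  R2 -= -2·R0 → [0,6,11,5]
  R3 -= -3·R0 → [0,10,25,39]
  R2 -= -3·R1 → [0,0,-1,-4]
  R3 -= -5·R1 → [0,0,5,24]
  R3 -= -5·R2 → [0,0,0,4]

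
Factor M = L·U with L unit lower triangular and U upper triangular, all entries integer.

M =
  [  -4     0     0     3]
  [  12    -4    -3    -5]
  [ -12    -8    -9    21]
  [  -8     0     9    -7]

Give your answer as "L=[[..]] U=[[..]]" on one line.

  row1 -= -3·row0 → [0,-4,-3,4]
  row2 -= 3·row0 → [0,-8,-9,12]
  row3 -= 2·row0 → [0,0,9,-13]
  row2 -= 2·row1 → [0,0,-3,4]
  row3 -= 0·row1 → [0,0,9,-13]
  row3 -= -3·row2 → [0,0,0,-1]

L=[[1,0,0,0],[-3,1,0,0],[3,2,1,0],[2,0,-3,1]] U=[[-4,0,0,3],[0,-4,-3,4],[0,0,-3,4],[0,0,0,-1]]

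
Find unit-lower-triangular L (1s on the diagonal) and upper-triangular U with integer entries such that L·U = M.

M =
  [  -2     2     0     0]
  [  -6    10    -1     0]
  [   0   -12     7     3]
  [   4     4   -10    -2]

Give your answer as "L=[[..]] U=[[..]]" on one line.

  r1 -= 3·r0 → [0,4,-1,0]
  r2 -= 0·r0 → [0,-12,7,3]
  r3 -= -2·r0 → [0,8,-10,-2]
  r2 -= -3·r1 → [0,0,4,3]
  r3 -= 2·r1 → [0,0,-8,-2]
  r3 -= -2·r2 → [0,0,0,4]

L=[[1,0,0,0],[3,1,0,0],[0,-3,1,0],[-2,2,-2,1]] U=[[-2,2,0,0],[0,4,-1,0],[0,0,4,3],[0,0,0,4]]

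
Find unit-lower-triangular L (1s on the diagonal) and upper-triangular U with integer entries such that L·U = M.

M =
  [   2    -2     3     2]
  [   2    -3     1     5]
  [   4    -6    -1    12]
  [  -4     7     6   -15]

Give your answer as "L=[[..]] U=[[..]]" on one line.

L=[[1,0,0,0],[1,1,0,0],[2,2,1,0],[-2,-3,-2,1]] U=[[2,-2,3,2],[0,-1,-2,3],[0,0,-3,2],[0,0,0,2]]

  row1 -= 1·row0 → [0,-1,-2,3]
  row2 -= 2·row0 → [0,-2,-7,8]
  row3 -= -2·row0 → [0,3,12,-11]
  row2 -= 2·row1 → [0,0,-3,2]
  row3 -= -3·row1 → [0,0,6,-2]
  row3 -= -2·row2 → [0,0,0,2]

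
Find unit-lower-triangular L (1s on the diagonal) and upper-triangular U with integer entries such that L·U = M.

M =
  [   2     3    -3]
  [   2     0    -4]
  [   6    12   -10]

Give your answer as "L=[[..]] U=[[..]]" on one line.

  r1 -= 1·r0 → [0,-3,-1]
  r2 -= 3·r0 → [0,3,-1]
  r2 -= -1·r1 → [0,0,-2]

L=[[1,0,0],[1,1,0],[3,-1,1]] U=[[2,3,-3],[0,-3,-1],[0,0,-2]]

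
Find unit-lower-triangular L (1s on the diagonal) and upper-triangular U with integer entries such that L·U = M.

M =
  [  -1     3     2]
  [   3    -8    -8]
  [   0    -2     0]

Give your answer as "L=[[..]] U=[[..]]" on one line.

L=[[1,0,0],[-3,1,0],[0,-2,1]] U=[[-1,3,2],[0,1,-2],[0,0,-4]]

  R1 -= -3·R0 → [0,1,-2]
  R2 -= 0·R0 → [0,-2,0]
  R2 -= -2·R1 → [0,0,-4]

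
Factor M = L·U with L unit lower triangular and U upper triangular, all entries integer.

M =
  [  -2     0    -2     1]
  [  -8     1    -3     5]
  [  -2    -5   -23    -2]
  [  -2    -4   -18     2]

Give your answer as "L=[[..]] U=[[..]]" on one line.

L=[[1,0,0,0],[4,1,0,0],[1,-5,1,0],[1,-4,1,1]] U=[[-2,0,-2,1],[0,1,5,1],[0,0,4,2],[0,0,0,3]]

  R1 -= 4·R0 → [0,1,5,1]
  R2 -= 1·R0 → [0,-5,-21,-3]
  R3 -= 1·R0 → [0,-4,-16,1]
  R2 -= -5·R1 → [0,0,4,2]
  R3 -= -4·R1 → [0,0,4,5]
  R3 -= 1·R2 → [0,0,0,3]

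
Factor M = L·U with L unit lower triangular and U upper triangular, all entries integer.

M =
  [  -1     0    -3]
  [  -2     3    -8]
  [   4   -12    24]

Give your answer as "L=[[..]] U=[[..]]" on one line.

  row1 -= 2·row0 → [0,3,-2]
  row2 -= -4·row0 → [0,-12,12]
  row2 -= -4·row1 → [0,0,4]

L=[[1,0,0],[2,1,0],[-4,-4,1]] U=[[-1,0,-3],[0,3,-2],[0,0,4]]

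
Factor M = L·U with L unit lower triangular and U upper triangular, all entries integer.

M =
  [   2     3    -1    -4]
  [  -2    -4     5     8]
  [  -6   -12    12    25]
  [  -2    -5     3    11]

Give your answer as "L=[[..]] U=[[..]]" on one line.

  R1 -= -1·R0 → [0,-1,4,4]
  R2 -= -3·R0 → [0,-3,9,13]
  R3 -= -1·R0 → [0,-2,2,7]
  R2 -= 3·R1 → [0,0,-3,1]
  R3 -= 2·R1 → [0,0,-6,-1]
  R3 -= 2·R2 → [0,0,0,-3]

L=[[1,0,0,0],[-1,1,0,0],[-3,3,1,0],[-1,2,2,1]] U=[[2,3,-1,-4],[0,-1,4,4],[0,0,-3,1],[0,0,0,-3]]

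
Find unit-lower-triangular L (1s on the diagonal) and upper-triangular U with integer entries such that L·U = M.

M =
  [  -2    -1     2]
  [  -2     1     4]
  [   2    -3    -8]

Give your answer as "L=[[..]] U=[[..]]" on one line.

  r1 -= 1·r0 → [0,2,2]
  r2 -= -1·r0 → [0,-4,-6]
  r2 -= -2·r1 → [0,0,-2]

L=[[1,0,0],[1,1,0],[-1,-2,1]] U=[[-2,-1,2],[0,2,2],[0,0,-2]]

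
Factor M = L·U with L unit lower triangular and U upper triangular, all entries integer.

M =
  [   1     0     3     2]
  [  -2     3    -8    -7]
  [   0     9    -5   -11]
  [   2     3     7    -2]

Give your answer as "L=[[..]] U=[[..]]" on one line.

  r1 -= -2·r0 → [0,3,-2,-3]
  r2 -= 0·r0 → [0,9,-5,-11]
  r3 -= 2·r0 → [0,3,1,-6]
  r2 -= 3·r1 → [0,0,1,-2]
  r3 -= 1·r1 → [0,0,3,-3]
  r3 -= 3·r2 → [0,0,0,3]

L=[[1,0,0,0],[-2,1,0,0],[0,3,1,0],[2,1,3,1]] U=[[1,0,3,2],[0,3,-2,-3],[0,0,1,-2],[0,0,0,3]]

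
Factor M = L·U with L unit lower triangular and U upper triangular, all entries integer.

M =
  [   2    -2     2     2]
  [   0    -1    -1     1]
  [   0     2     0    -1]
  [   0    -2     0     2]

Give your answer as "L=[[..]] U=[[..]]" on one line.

  row1 -= 0·row0 → [0,-1,-1,1]
  row2 -= 0·row0 → [0,2,0,-1]
  row3 -= 0·row0 → [0,-2,0,2]
  row2 -= -2·row1 → [0,0,-2,1]
  row3 -= 2·row1 → [0,0,2,0]
  row3 -= -1·row2 → [0,0,0,1]

L=[[1,0,0,0],[0,1,0,0],[0,-2,1,0],[0,2,-1,1]] U=[[2,-2,2,2],[0,-1,-1,1],[0,0,-2,1],[0,0,0,1]]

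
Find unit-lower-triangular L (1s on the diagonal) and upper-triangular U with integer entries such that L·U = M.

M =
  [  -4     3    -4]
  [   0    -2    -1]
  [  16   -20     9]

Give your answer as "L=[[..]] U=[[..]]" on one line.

L=[[1,0,0],[0,1,0],[-4,4,1]] U=[[-4,3,-4],[0,-2,-1],[0,0,-3]]

  row1 -= 0·row0 → [0,-2,-1]
  row2 -= -4·row0 → [0,-8,-7]
  row2 -= 4·row1 → [0,0,-3]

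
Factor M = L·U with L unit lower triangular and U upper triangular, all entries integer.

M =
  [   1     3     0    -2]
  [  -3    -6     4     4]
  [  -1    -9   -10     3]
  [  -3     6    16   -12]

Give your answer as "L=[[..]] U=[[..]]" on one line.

L=[[1,0,0,0],[-3,1,0,0],[-1,-2,1,0],[-3,5,2,1]] U=[[1,3,0,-2],[0,3,4,-2],[0,0,-2,-3],[0,0,0,-2]]

  R1 -= -3·R0 → [0,3,4,-2]
  R2 -= -1·R0 → [0,-6,-10,1]
  R3 -= -3·R0 → [0,15,16,-18]
  R2 -= -2·R1 → [0,0,-2,-3]
  R3 -= 5·R1 → [0,0,-4,-8]
  R3 -= 2·R2 → [0,0,0,-2]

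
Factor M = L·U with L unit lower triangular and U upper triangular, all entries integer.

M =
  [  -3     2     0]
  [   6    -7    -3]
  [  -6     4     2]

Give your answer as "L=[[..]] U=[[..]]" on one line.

L=[[1,0,0],[-2,1,0],[2,0,1]] U=[[-3,2,0],[0,-3,-3],[0,0,2]]

  R1 -= -2·R0 → [0,-3,-3]
  R2 -= 2·R0 → [0,0,2]
  R2 -= 0·R1 → [0,0,2]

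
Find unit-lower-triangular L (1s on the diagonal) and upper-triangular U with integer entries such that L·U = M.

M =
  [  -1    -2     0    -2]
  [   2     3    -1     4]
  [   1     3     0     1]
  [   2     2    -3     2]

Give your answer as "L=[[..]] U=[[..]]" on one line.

L=[[1,0,0,0],[-2,1,0,0],[-1,-1,1,0],[-2,2,1,1]] U=[[-1,-2,0,-2],[0,-1,-1,0],[0,0,-1,-1],[0,0,0,-1]]

  r1 -= -2·r0 → [0,-1,-1,0]
  r2 -= -1·r0 → [0,1,0,-1]
  r3 -= -2·r0 → [0,-2,-3,-2]
  r2 -= -1·r1 → [0,0,-1,-1]
  r3 -= 2·r1 → [0,0,-1,-2]
  r3 -= 1·r2 → [0,0,0,-1]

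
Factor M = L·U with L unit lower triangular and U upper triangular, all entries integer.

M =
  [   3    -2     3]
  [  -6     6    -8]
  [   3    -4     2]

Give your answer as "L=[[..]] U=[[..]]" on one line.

L=[[1,0,0],[-2,1,0],[1,-1,1]] U=[[3,-2,3],[0,2,-2],[0,0,-3]]

  row1 -= -2·row0 → [0,2,-2]
  row2 -= 1·row0 → [0,-2,-1]
  row2 -= -1·row1 → [0,0,-3]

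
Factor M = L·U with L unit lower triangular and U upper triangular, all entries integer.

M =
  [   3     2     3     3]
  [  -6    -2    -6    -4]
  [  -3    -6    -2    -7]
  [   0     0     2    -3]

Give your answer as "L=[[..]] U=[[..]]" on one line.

  row1 -= -2·row0 → [0,2,0,2]
  row2 -= -1·row0 → [0,-4,1,-4]
  row3 -= 0·row0 → [0,0,2,-3]
  row2 -= -2·row1 → [0,0,1,0]
  row3 -= 0·row1 → [0,0,2,-3]
  row3 -= 2·row2 → [0,0,0,-3]

L=[[1,0,0,0],[-2,1,0,0],[-1,-2,1,0],[0,0,2,1]] U=[[3,2,3,3],[0,2,0,2],[0,0,1,0],[0,0,0,-3]]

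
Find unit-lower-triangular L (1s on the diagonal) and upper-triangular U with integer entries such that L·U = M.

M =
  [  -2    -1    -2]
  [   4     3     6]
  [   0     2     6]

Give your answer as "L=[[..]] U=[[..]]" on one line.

  row1 -= -2·row0 → [0,1,2]
  row2 -= 0·row0 → [0,2,6]
  row2 -= 2·row1 → [0,0,2]

L=[[1,0,0],[-2,1,0],[0,2,1]] U=[[-2,-1,-2],[0,1,2],[0,0,2]]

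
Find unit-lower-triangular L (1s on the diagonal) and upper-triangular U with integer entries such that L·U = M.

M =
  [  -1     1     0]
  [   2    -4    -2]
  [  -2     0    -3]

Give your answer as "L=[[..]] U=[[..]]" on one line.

  r1 -= -2·r0 → [0,-2,-2]
  r2 -= 2·r0 → [0,-2,-3]
  r2 -= 1·r1 → [0,0,-1]

L=[[1,0,0],[-2,1,0],[2,1,1]] U=[[-1,1,0],[0,-2,-2],[0,0,-1]]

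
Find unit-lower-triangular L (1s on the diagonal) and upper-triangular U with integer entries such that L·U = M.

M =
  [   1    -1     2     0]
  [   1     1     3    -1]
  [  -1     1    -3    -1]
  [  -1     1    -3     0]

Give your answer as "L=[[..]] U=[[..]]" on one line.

  row1 -= 1·row0 → [0,2,1,-1]
  row2 -= -1·row0 → [0,0,-1,-1]
  row3 -= -1·row0 → [0,0,-1,0]
  row2 -= 0·row1 → [0,0,-1,-1]
  row3 -= 0·row1 → [0,0,-1,0]
  row3 -= 1·row2 → [0,0,0,1]

L=[[1,0,0,0],[1,1,0,0],[-1,0,1,0],[-1,0,1,1]] U=[[1,-1,2,0],[0,2,1,-1],[0,0,-1,-1],[0,0,0,1]]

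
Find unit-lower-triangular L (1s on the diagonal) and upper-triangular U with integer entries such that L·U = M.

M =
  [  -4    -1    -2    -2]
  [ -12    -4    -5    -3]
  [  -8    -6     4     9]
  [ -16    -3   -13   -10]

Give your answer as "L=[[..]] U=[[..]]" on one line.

  row1 -= 3·row0 → [0,-1,1,3]
  row2 -= 2·row0 → [0,-4,8,13]
  row3 -= 4·row0 → [0,1,-5,-2]
  row2 -= 4·row1 → [0,0,4,1]
  row3 -= -1·row1 → [0,0,-4,1]
  row3 -= -1·row2 → [0,0,0,2]

L=[[1,0,0,0],[3,1,0,0],[2,4,1,0],[4,-1,-1,1]] U=[[-4,-1,-2,-2],[0,-1,1,3],[0,0,4,1],[0,0,0,2]]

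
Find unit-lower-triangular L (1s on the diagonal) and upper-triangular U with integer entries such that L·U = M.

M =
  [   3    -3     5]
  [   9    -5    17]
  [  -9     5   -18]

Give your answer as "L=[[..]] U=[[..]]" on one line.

L=[[1,0,0],[3,1,0],[-3,-1,1]] U=[[3,-3,5],[0,4,2],[0,0,-1]]

  row1 -= 3·row0 → [0,4,2]
  row2 -= -3·row0 → [0,-4,-3]
  row2 -= -1·row1 → [0,0,-1]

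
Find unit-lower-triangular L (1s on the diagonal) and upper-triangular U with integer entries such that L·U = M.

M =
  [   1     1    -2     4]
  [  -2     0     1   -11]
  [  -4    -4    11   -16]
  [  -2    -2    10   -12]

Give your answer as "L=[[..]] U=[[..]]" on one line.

L=[[1,0,0,0],[-2,1,0,0],[-4,0,1,0],[-2,0,2,1]] U=[[1,1,-2,4],[0,2,-3,-3],[0,0,3,0],[0,0,0,-4]]

  r1 -= -2·r0 → [0,2,-3,-3]
  r2 -= -4·r0 → [0,0,3,0]
  r3 -= -2·r0 → [0,0,6,-4]
  r2 -= 0·r1 → [0,0,3,0]
  r3 -= 0·r1 → [0,0,6,-4]
  r3 -= 2·r2 → [0,0,0,-4]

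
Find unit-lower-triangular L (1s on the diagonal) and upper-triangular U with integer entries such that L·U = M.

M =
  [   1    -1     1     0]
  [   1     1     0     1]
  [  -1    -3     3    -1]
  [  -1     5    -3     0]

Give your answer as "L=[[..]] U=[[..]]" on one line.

L=[[1,0,0,0],[1,1,0,0],[-1,-2,1,0],[-1,2,0,1]] U=[[1,-1,1,0],[0,2,-1,1],[0,0,2,1],[0,0,0,-2]]

  R1 -= 1·R0 → [0,2,-1,1]
  R2 -= -1·R0 → [0,-4,4,-1]
  R3 -= -1·R0 → [0,4,-2,0]
  R2 -= -2·R1 → [0,0,2,1]
  R3 -= 2·R1 → [0,0,0,-2]
  R3 -= 0·R2 → [0,0,0,-2]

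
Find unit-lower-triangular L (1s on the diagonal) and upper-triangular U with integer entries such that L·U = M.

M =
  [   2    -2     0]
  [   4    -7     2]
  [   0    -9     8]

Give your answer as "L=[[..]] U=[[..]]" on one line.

L=[[1,0,0],[2,1,0],[0,3,1]] U=[[2,-2,0],[0,-3,2],[0,0,2]]

  R1 -= 2·R0 → [0,-3,2]
  R2 -= 0·R0 → [0,-9,8]
  R2 -= 3·R1 → [0,0,2]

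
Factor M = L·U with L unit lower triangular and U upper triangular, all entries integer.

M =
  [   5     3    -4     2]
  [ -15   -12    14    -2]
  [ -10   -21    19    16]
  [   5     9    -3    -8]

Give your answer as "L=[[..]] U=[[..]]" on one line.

L=[[1,0,0,0],[-3,1,0,0],[-2,5,1,0],[1,-2,5,1]] U=[[5,3,-4,2],[0,-3,2,4],[0,0,1,0],[0,0,0,-2]]

  R1 -= -3·R0 → [0,-3,2,4]
  R2 -= -2·R0 → [0,-15,11,20]
  R3 -= 1·R0 → [0,6,1,-10]
  R2 -= 5·R1 → [0,0,1,0]
  R3 -= -2·R1 → [0,0,5,-2]
  R3 -= 5·R2 → [0,0,0,-2]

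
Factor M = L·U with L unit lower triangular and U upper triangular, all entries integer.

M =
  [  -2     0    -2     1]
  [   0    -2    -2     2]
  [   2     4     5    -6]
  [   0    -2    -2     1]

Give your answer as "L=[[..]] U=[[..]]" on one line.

  R1 -= 0·R0 → [0,-2,-2,2]
  R2 -= -1·R0 → [0,4,3,-5]
  R3 -= 0·R0 → [0,-2,-2,1]
  R2 -= -2·R1 → [0,0,-1,-1]
  R3 -= 1·R1 → [0,0,0,-1]
  R3 -= 0·R2 → [0,0,0,-1]

L=[[1,0,0,0],[0,1,0,0],[-1,-2,1,0],[0,1,0,1]] U=[[-2,0,-2,1],[0,-2,-2,2],[0,0,-1,-1],[0,0,0,-1]]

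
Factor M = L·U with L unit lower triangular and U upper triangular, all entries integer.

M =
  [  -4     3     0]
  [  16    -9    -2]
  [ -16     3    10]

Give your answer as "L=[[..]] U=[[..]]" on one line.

L=[[1,0,0],[-4,1,0],[4,-3,1]] U=[[-4,3,0],[0,3,-2],[0,0,4]]

  row1 -= -4·row0 → [0,3,-2]
  row2 -= 4·row0 → [0,-9,10]
  row2 -= -3·row1 → [0,0,4]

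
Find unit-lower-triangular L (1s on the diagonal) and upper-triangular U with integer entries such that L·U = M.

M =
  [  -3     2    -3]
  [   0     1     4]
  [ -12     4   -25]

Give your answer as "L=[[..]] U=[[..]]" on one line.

  R1 -= 0·R0 → [0,1,4]
  R2 -= 4·R0 → [0,-4,-13]
  R2 -= -4·R1 → [0,0,3]

L=[[1,0,0],[0,1,0],[4,-4,1]] U=[[-3,2,-3],[0,1,4],[0,0,3]]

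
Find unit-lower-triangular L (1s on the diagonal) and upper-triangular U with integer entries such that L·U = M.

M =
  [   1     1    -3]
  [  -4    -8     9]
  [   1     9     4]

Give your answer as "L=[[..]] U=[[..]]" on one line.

  r1 -= -4·r0 → [0,-4,-3]
  r2 -= 1·r0 → [0,8,7]
  r2 -= -2·r1 → [0,0,1]

L=[[1,0,0],[-4,1,0],[1,-2,1]] U=[[1,1,-3],[0,-4,-3],[0,0,1]]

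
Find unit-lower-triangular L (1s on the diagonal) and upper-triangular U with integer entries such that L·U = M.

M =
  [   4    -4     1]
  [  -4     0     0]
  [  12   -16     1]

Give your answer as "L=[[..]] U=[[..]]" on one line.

  row1 -= -1·row0 → [0,-4,1]
  row2 -= 3·row0 → [0,-4,-2]
  row2 -= 1·row1 → [0,0,-3]

L=[[1,0,0],[-1,1,0],[3,1,1]] U=[[4,-4,1],[0,-4,1],[0,0,-3]]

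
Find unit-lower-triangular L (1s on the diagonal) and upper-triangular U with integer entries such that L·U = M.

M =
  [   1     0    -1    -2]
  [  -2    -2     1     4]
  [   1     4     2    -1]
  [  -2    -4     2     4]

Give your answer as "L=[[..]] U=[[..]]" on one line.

  R1 -= -2·R0 → [0,-2,-1,0]
  R2 -= 1·R0 → [0,4,3,1]
  R3 -= -2·R0 → [0,-4,0,0]
  R2 -= -2·R1 → [0,0,1,1]
  R3 -= 2·R1 → [0,0,2,0]
  R3 -= 2·R2 → [0,0,0,-2]

L=[[1,0,0,0],[-2,1,0,0],[1,-2,1,0],[-2,2,2,1]] U=[[1,0,-1,-2],[0,-2,-1,0],[0,0,1,1],[0,0,0,-2]]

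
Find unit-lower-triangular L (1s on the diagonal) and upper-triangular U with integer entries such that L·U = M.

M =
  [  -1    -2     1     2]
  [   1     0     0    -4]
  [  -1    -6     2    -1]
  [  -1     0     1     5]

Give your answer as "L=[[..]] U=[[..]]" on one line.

L=[[1,0,0,0],[-1,1,0,0],[1,2,1,0],[1,-1,-1,1]] U=[[-1,-2,1,2],[0,-2,1,-2],[0,0,-1,1],[0,0,0,2]]

  r1 -= -1·r0 → [0,-2,1,-2]
  r2 -= 1·r0 → [0,-4,1,-3]
  r3 -= 1·r0 → [0,2,0,3]
  r2 -= 2·r1 → [0,0,-1,1]
  r3 -= -1·r1 → [0,0,1,1]
  r3 -= -1·r2 → [0,0,0,2]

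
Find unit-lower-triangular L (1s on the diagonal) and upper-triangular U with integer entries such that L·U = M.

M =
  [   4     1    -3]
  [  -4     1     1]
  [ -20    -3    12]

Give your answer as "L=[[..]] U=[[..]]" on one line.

L=[[1,0,0],[-1,1,0],[-5,1,1]] U=[[4,1,-3],[0,2,-2],[0,0,-1]]

  r1 -= -1·r0 → [0,2,-2]
  r2 -= -5·r0 → [0,2,-3]
  r2 -= 1·r1 → [0,0,-1]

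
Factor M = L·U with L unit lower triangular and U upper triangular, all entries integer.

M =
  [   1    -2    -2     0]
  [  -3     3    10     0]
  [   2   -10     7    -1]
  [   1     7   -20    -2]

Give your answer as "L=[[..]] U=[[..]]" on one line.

L=[[1,0,0,0],[-3,1,0,0],[2,2,1,0],[1,-3,-2,1]] U=[[1,-2,-2,0],[0,-3,4,0],[0,0,3,-1],[0,0,0,-4]]

  r1 -= -3·r0 → [0,-3,4,0]
  r2 -= 2·r0 → [0,-6,11,-1]
  r3 -= 1·r0 → [0,9,-18,-2]
  r2 -= 2·r1 → [0,0,3,-1]
  r3 -= -3·r1 → [0,0,-6,-2]
  r3 -= -2·r2 → [0,0,0,-4]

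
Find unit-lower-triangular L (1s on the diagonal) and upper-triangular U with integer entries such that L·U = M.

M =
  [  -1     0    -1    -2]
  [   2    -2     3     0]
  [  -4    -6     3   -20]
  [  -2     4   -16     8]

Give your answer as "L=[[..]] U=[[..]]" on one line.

L=[[1,0,0,0],[-2,1,0,0],[4,3,1,0],[2,-2,-3,1]] U=[[-1,0,-1,-2],[0,-2,1,-4],[0,0,4,0],[0,0,0,4]]

  row1 -= -2·row0 → [0,-2,1,-4]
  row2 -= 4·row0 → [0,-6,7,-12]
  row3 -= 2·row0 → [0,4,-14,12]
  row2 -= 3·row1 → [0,0,4,0]
  row3 -= -2·row1 → [0,0,-12,4]
  row3 -= -3·row2 → [0,0,0,4]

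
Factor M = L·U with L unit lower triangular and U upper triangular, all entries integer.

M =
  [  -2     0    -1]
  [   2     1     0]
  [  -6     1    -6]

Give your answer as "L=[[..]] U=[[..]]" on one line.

  R1 -= -1·R0 → [0,1,-1]
  R2 -= 3·R0 → [0,1,-3]
  R2 -= 1·R1 → [0,0,-2]

L=[[1,0,0],[-1,1,0],[3,1,1]] U=[[-2,0,-1],[0,1,-1],[0,0,-2]]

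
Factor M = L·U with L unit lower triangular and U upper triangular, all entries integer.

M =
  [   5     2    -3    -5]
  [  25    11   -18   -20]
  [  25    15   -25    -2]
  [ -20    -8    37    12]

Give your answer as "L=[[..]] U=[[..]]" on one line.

  row1 -= 5·row0 → [0,1,-3,5]
  row2 -= 5·row0 → [0,5,-10,23]
  row3 -= -4·row0 → [0,0,25,-8]
  row2 -= 5·row1 → [0,0,5,-2]
  row3 -= 0·row1 → [0,0,25,-8]
  row3 -= 5·row2 → [0,0,0,2]

L=[[1,0,0,0],[5,1,0,0],[5,5,1,0],[-4,0,5,1]] U=[[5,2,-3,-5],[0,1,-3,5],[0,0,5,-2],[0,0,0,2]]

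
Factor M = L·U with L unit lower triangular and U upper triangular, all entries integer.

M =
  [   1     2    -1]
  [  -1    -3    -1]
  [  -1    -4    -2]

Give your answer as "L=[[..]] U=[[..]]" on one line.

  R1 -= -1·R0 → [0,-1,-2]
  R2 -= -1·R0 → [0,-2,-3]
  R2 -= 2·R1 → [0,0,1]

L=[[1,0,0],[-1,1,0],[-1,2,1]] U=[[1,2,-1],[0,-1,-2],[0,0,1]]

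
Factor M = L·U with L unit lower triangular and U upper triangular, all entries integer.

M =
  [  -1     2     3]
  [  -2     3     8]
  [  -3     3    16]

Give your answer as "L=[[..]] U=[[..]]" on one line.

  row1 -= 2·row0 → [0,-1,2]
  row2 -= 3·row0 → [0,-3,7]
  row2 -= 3·row1 → [0,0,1]

L=[[1,0,0],[2,1,0],[3,3,1]] U=[[-1,2,3],[0,-1,2],[0,0,1]]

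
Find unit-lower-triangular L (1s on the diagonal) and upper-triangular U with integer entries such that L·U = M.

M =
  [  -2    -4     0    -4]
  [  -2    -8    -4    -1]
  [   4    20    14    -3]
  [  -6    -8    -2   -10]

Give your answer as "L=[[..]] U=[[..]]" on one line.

  r1 -= 1·r0 → [0,-4,-4,3]
  r2 -= -2·r0 → [0,12,14,-11]
  r3 -= 3·r0 → [0,4,-2,2]
  r2 -= -3·r1 → [0,0,2,-2]
  r3 -= -1·r1 → [0,0,-6,5]
  r3 -= -3·r2 → [0,0,0,-1]

L=[[1,0,0,0],[1,1,0,0],[-2,-3,1,0],[3,-1,-3,1]] U=[[-2,-4,0,-4],[0,-4,-4,3],[0,0,2,-2],[0,0,0,-1]]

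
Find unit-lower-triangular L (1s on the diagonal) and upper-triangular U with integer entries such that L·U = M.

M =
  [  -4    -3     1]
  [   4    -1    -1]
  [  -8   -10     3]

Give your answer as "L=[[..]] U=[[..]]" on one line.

  R1 -= -1·R0 → [0,-4,0]
  R2 -= 2·R0 → [0,-4,1]
  R2 -= 1·R1 → [0,0,1]

L=[[1,0,0],[-1,1,0],[2,1,1]] U=[[-4,-3,1],[0,-4,0],[0,0,1]]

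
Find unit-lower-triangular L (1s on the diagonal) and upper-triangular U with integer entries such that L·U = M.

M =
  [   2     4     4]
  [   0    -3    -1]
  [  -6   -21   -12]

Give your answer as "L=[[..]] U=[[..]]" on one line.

L=[[1,0,0],[0,1,0],[-3,3,1]] U=[[2,4,4],[0,-3,-1],[0,0,3]]

  row1 -= 0·row0 → [0,-3,-1]
  row2 -= -3·row0 → [0,-9,0]
  row2 -= 3·row1 → [0,0,3]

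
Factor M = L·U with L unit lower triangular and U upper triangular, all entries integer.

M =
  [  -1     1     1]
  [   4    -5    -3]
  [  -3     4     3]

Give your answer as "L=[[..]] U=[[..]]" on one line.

L=[[1,0,0],[-4,1,0],[3,-1,1]] U=[[-1,1,1],[0,-1,1],[0,0,1]]

  r1 -= -4·r0 → [0,-1,1]
  r2 -= 3·r0 → [0,1,0]
  r2 -= -1·r1 → [0,0,1]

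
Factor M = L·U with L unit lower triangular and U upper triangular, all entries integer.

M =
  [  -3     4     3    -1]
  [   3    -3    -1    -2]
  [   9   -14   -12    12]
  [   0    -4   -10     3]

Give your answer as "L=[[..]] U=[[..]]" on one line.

L=[[1,0,0,0],[-1,1,0,0],[-3,-2,1,0],[0,-4,-2,1]] U=[[-3,4,3,-1],[0,1,2,-3],[0,0,1,3],[0,0,0,-3]]

  R1 -= -1·R0 → [0,1,2,-3]
  R2 -= -3·R0 → [0,-2,-3,9]
  R3 -= 0·R0 → [0,-4,-10,3]
  R2 -= -2·R1 → [0,0,1,3]
  R3 -= -4·R1 → [0,0,-2,-9]
  R3 -= -2·R2 → [0,0,0,-3]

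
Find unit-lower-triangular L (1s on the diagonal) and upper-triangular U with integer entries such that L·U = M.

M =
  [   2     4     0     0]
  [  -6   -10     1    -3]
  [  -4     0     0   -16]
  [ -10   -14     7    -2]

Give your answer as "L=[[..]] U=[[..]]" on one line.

L=[[1,0,0,0],[-3,1,0,0],[-2,4,1,0],[-5,3,-1,1]] U=[[2,4,0,0],[0,2,1,-3],[0,0,-4,-4],[0,0,0,3]]

  r1 -= -3·r0 → [0,2,1,-3]
  r2 -= -2·r0 → [0,8,0,-16]
  r3 -= -5·r0 → [0,6,7,-2]
  r2 -= 4·r1 → [0,0,-4,-4]
  r3 -= 3·r1 → [0,0,4,7]
  r3 -= -1·r2 → [0,0,0,3]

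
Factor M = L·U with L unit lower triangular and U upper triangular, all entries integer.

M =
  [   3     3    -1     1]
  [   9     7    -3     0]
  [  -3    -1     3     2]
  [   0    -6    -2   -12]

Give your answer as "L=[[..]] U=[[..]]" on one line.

L=[[1,0,0,0],[3,1,0,0],[-1,-1,1,0],[0,3,-1,1]] U=[[3,3,-1,1],[0,-2,0,-3],[0,0,2,0],[0,0,0,-3]]

  row1 -= 3·row0 → [0,-2,0,-3]
  row2 -= -1·row0 → [0,2,2,3]
  row3 -= 0·row0 → [0,-6,-2,-12]
  row2 -= -1·row1 → [0,0,2,0]
  row3 -= 3·row1 → [0,0,-2,-3]
  row3 -= -1·row2 → [0,0,0,-3]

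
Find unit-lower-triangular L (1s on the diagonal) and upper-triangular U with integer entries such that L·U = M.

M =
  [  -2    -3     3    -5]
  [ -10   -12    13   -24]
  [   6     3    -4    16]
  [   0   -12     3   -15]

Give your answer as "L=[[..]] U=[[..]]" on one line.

  row1 -= 5·row0 → [0,3,-2,1]
  row2 -= -3·row0 → [0,-6,5,1]
  row3 -= 0·row0 → [0,-12,3,-15]
  row2 -= -2·row1 → [0,0,1,3]
  row3 -= -4·row1 → [0,0,-5,-11]
  row3 -= -5·row2 → [0,0,0,4]

L=[[1,0,0,0],[5,1,0,0],[-3,-2,1,0],[0,-4,-5,1]] U=[[-2,-3,3,-5],[0,3,-2,1],[0,0,1,3],[0,0,0,4]]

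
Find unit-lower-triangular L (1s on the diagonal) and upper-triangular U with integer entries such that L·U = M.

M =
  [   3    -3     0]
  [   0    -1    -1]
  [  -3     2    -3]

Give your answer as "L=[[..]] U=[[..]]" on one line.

  R1 -= 0·R0 → [0,-1,-1]
  R2 -= -1·R0 → [0,-1,-3]
  R2 -= 1·R1 → [0,0,-2]

L=[[1,0,0],[0,1,0],[-1,1,1]] U=[[3,-3,0],[0,-1,-1],[0,0,-2]]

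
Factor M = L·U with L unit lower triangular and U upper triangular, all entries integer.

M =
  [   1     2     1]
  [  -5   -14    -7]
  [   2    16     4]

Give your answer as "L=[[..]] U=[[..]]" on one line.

L=[[1,0,0],[-5,1,0],[2,-3,1]] U=[[1,2,1],[0,-4,-2],[0,0,-4]]

  R1 -= -5·R0 → [0,-4,-2]
  R2 -= 2·R0 → [0,12,2]
  R2 -= -3·R1 → [0,0,-4]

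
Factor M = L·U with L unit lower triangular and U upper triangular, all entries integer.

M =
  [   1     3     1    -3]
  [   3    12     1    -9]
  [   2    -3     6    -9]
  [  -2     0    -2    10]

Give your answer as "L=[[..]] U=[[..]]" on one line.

L=[[1,0,0,0],[3,1,0,0],[2,-3,1,0],[-2,2,-2,1]] U=[[1,3,1,-3],[0,3,-2,0],[0,0,-2,-3],[0,0,0,-2]]

  r1 -= 3·r0 → [0,3,-2,0]
  r2 -= 2·r0 → [0,-9,4,-3]
  r3 -= -2·r0 → [0,6,0,4]
  r2 -= -3·r1 → [0,0,-2,-3]
  r3 -= 2·r1 → [0,0,4,4]
  r3 -= -2·r2 → [0,0,0,-2]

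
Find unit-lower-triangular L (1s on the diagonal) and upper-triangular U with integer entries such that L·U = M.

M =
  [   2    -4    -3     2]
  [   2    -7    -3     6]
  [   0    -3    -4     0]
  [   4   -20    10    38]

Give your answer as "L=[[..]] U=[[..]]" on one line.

L=[[1,0,0,0],[1,1,0,0],[0,1,1,0],[2,4,-4,1]] U=[[2,-4,-3,2],[0,-3,0,4],[0,0,-4,-4],[0,0,0,2]]

  row1 -= 1·row0 → [0,-3,0,4]
  row2 -= 0·row0 → [0,-3,-4,0]
  row3 -= 2·row0 → [0,-12,16,34]
  row2 -= 1·row1 → [0,0,-4,-4]
  row3 -= 4·row1 → [0,0,16,18]
  row3 -= -4·row2 → [0,0,0,2]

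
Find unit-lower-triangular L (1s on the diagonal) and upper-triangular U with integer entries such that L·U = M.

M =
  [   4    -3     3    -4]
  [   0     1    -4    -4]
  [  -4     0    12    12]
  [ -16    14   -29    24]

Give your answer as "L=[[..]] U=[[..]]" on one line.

  row1 -= 0·row0 → [0,1,-4,-4]
  row2 -= -1·row0 → [0,-3,15,8]
  row3 -= -4·row0 → [0,2,-17,8]
  row2 -= -3·row1 → [0,0,3,-4]
  row3 -= 2·row1 → [0,0,-9,16]
  row3 -= -3·row2 → [0,0,0,4]

L=[[1,0,0,0],[0,1,0,0],[-1,-3,1,0],[-4,2,-3,1]] U=[[4,-3,3,-4],[0,1,-4,-4],[0,0,3,-4],[0,0,0,4]]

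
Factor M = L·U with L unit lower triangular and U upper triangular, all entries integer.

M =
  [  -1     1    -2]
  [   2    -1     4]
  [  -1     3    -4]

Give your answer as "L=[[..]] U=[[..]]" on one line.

L=[[1,0,0],[-2,1,0],[1,2,1]] U=[[-1,1,-2],[0,1,0],[0,0,-2]]

  R1 -= -2·R0 → [0,1,0]
  R2 -= 1·R0 → [0,2,-2]
  R2 -= 2·R1 → [0,0,-2]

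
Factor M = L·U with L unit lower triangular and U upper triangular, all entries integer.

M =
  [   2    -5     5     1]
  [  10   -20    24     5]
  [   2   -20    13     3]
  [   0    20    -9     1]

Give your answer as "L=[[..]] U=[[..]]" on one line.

L=[[1,0,0,0],[5,1,0,0],[1,-3,1,0],[0,4,-1,1]] U=[[2,-5,5,1],[0,5,-1,0],[0,0,5,2],[0,0,0,3]]

  r1 -= 5·r0 → [0,5,-1,0]
  r2 -= 1·r0 → [0,-15,8,2]
  r3 -= 0·r0 → [0,20,-9,1]
  r2 -= -3·r1 → [0,0,5,2]
  r3 -= 4·r1 → [0,0,-5,1]
  r3 -= -1·r2 → [0,0,0,3]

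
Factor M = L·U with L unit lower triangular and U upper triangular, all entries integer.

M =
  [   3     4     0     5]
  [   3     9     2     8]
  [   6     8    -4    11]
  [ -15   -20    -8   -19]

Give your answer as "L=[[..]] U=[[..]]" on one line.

L=[[1,0,0,0],[1,1,0,0],[2,0,1,0],[-5,0,2,1]] U=[[3,4,0,5],[0,5,2,3],[0,0,-4,1],[0,0,0,4]]

  row1 -= 1·row0 → [0,5,2,3]
  row2 -= 2·row0 → [0,0,-4,1]
  row3 -= -5·row0 → [0,0,-8,6]
  row2 -= 0·row1 → [0,0,-4,1]
  row3 -= 0·row1 → [0,0,-8,6]
  row3 -= 2·row2 → [0,0,0,4]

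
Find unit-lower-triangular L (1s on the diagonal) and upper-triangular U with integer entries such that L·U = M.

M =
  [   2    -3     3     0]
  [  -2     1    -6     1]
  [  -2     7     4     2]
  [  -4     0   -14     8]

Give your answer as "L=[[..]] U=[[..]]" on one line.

L=[[1,0,0,0],[-1,1,0,0],[-1,-2,1,0],[-2,3,1,1]] U=[[2,-3,3,0],[0,-2,-3,1],[0,0,1,4],[0,0,0,1]]

  R1 -= -1·R0 → [0,-2,-3,1]
  R2 -= -1·R0 → [0,4,7,2]
  R3 -= -2·R0 → [0,-6,-8,8]
  R2 -= -2·R1 → [0,0,1,4]
  R3 -= 3·R1 → [0,0,1,5]
  R3 -= 1·R2 → [0,0,0,1]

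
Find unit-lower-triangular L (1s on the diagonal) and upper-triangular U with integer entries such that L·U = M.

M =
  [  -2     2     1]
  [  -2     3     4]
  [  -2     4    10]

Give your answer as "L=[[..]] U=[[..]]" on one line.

L=[[1,0,0],[1,1,0],[1,2,1]] U=[[-2,2,1],[0,1,3],[0,0,3]]

  row1 -= 1·row0 → [0,1,3]
  row2 -= 1·row0 → [0,2,9]
  row2 -= 2·row1 → [0,0,3]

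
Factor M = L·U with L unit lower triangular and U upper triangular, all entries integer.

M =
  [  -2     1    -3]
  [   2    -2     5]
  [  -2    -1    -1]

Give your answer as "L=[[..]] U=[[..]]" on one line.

  R1 -= -1·R0 → [0,-1,2]
  R2 -= 1·R0 → [0,-2,2]
  R2 -= 2·R1 → [0,0,-2]

L=[[1,0,0],[-1,1,0],[1,2,1]] U=[[-2,1,-3],[0,-1,2],[0,0,-2]]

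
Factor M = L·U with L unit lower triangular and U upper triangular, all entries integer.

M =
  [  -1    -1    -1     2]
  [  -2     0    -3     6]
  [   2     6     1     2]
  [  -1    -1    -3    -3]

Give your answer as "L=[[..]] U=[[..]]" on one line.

  row1 -= 2·row0 → [0,2,-1,2]
  row2 -= -2·row0 → [0,4,-1,6]
  row3 -= 1·row0 → [0,0,-2,-5]
  row2 -= 2·row1 → [0,0,1,2]
  row3 -= 0·row1 → [0,0,-2,-5]
  row3 -= -2·row2 → [0,0,0,-1]

L=[[1,0,0,0],[2,1,0,0],[-2,2,1,0],[1,0,-2,1]] U=[[-1,-1,-1,2],[0,2,-1,2],[0,0,1,2],[0,0,0,-1]]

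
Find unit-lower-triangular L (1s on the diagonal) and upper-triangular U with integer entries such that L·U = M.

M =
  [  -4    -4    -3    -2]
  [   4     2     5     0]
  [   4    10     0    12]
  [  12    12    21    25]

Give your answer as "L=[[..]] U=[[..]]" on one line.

  row1 -= -1·row0 → [0,-2,2,-2]
  row2 -= -1·row0 → [0,6,-3,10]
  row3 -= -3·row0 → [0,0,12,19]
  row2 -= -3·row1 → [0,0,3,4]
  row3 -= 0·row1 → [0,0,12,19]
  row3 -= 4·row2 → [0,0,0,3]

L=[[1,0,0,0],[-1,1,0,0],[-1,-3,1,0],[-3,0,4,1]] U=[[-4,-4,-3,-2],[0,-2,2,-2],[0,0,3,4],[0,0,0,3]]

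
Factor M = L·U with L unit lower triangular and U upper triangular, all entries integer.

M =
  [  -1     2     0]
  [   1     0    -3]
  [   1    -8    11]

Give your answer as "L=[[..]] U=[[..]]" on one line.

L=[[1,0,0],[-1,1,0],[-1,-3,1]] U=[[-1,2,0],[0,2,-3],[0,0,2]]

  R1 -= -1·R0 → [0,2,-3]
  R2 -= -1·R0 → [0,-6,11]
  R2 -= -3·R1 → [0,0,2]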